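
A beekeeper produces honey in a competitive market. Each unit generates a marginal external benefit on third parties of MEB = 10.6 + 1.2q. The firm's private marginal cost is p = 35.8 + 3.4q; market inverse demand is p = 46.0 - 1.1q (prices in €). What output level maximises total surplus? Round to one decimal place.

q* = 6.3

Social marginal cost = private MC − MEB = 25.2 + 2.2q.
Set SMC = demand: 25.2 + 2.2q = 46.0 - 1.1q → q* = 6.3030.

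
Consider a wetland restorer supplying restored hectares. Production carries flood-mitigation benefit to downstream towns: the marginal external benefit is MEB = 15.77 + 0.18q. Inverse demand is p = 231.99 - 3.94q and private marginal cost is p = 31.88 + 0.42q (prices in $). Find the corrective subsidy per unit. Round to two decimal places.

Social marginal cost = private MC − MEB = 16.11 + 0.24q.
Set SMC = demand: 16.11 + 0.24q = 231.99 - 3.94q → q* = 51.6459.
The Pigouvian subsidy equals MEB at q*: 15.77 + 0.18×51.6459 = 25.0663.

subsidy = $25.07 per unit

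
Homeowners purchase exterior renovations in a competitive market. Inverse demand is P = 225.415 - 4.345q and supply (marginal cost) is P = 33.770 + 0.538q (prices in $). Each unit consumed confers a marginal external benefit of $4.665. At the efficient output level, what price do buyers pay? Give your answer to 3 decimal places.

P = $50.734

Social marginal benefit = demand + MEB = 230.080 - 4.345q.
Set SMB = MC: 230.080 - 4.345q = 33.770 + 0.538q → q* = 40.2027.
Consumer price on the demand curve at q*: 225.415 − 4.345×40.2027 = 50.7343.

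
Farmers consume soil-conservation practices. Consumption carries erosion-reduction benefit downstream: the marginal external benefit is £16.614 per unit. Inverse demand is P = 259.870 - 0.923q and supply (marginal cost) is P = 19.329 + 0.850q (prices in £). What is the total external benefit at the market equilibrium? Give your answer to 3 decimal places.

£2254.003

Market equilibrium (private): 19.329 + 0.850q = 259.870 - 0.923q → q_m = 135.6689.
Total external benefit = MEB × q_m = 16.614 × 135.6689 = 2254.0031.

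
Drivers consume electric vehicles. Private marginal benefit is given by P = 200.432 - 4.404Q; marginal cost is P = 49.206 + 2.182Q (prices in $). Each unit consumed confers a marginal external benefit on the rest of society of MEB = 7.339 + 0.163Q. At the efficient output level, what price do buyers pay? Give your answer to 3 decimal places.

Social marginal benefit = demand + MEB = 207.771 - 4.241Q.
Set SMB = MC: 207.771 - 4.241Q = 49.206 + 2.182Q → Q* = 24.6871.
Consumer price on the demand curve at Q*: 200.432 − 4.404×24.6871 = 91.7100.

P = $91.710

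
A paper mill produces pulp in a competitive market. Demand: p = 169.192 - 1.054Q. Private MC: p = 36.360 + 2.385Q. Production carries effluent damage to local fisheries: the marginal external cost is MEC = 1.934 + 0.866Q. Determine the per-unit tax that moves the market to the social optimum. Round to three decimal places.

Social marginal cost = private MC + MEC = 38.294 + 3.251Q.
Set SMC = demand: 38.294 + 3.251Q = 169.192 - 1.054Q → Q* = 30.4060.
The Pigouvian tax equals MEC at Q*: 1.934 + 0.866×30.4060 = 28.2656.

tax = 28.266 per unit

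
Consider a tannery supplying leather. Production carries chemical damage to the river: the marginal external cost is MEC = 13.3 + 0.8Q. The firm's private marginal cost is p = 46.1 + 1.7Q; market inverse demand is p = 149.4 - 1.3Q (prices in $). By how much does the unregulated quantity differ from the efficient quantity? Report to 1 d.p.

Market equilibrium (private): 46.1 + 1.7Q = 149.4 - 1.3Q → Q_m = 34.4333.
Social marginal cost = private MC + MEC = 59.4 + 2.5Q.
Set SMC = demand: 59.4 + 2.5Q = 149.4 - 1.3Q → Q* = 23.6842.
Gap = |34.4333 − 23.6842| = 10.7491.

10.7 units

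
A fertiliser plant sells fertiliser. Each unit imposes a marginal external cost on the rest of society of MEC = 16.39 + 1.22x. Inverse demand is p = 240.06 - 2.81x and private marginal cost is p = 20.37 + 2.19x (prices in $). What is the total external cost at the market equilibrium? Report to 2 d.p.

Market equilibrium (private): 20.37 + 2.19x = 240.06 - 2.81x → x_m = 43.9380.
Total external cost = ∫₀^{x_m} (16.39 + 1.22x) dx = 16.39×43.9380 + ½×1.22×43.9380² = 1897.7780.

$1897.78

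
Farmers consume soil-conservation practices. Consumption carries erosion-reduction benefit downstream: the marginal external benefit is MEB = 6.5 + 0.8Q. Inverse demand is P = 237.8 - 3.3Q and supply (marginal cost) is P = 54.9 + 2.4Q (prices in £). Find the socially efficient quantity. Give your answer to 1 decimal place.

Q* = 38.7

Social marginal benefit = demand + MEB = 244.3 - 2.5Q.
Set SMB = MC: 244.3 - 2.5Q = 54.9 + 2.4Q → Q* = 38.6531.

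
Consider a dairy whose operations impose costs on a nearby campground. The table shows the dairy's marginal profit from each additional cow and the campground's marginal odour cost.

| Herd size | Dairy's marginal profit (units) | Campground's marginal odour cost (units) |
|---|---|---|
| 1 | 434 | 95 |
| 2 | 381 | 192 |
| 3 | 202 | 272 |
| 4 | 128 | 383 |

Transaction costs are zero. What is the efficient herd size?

2

Bargaining reaches the level where marginal profit last exceeds marginal odour cost.
That holds through level 2 (381 ≥ 192) but not at 3 (202 < 272).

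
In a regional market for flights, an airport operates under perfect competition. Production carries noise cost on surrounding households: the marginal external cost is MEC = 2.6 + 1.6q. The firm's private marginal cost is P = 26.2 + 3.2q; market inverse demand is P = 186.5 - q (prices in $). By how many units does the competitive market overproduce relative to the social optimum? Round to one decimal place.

Market equilibrium (private): 26.2 + 3.2q = 186.5 - q → q_m = 38.1667.
Social marginal cost = private MC + MEC = 28.8 + 4.8q.
Set SMC = demand: 28.8 + 4.8q = 186.5 - q → q* = 27.1897.
Gap = |38.1667 − 27.1897| = 10.9770.

11.0 units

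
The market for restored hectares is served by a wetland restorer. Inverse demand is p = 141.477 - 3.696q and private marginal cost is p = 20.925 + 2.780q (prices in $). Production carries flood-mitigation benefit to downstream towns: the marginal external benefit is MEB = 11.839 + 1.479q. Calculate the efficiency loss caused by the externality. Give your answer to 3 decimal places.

DWL = $155.100

Market equilibrium (private): 20.925 + 2.780q = 141.477 - 3.696q → q_m = 18.6152.
Social marginal cost = private MC − MEB = 9.086 + 1.301q.
Set SMC = demand: 9.086 + 1.301q = 141.477 - 3.696q → q* = 26.4941.
Between q* and q_m the wedge demand − SMC runs linearly from 0 to MEB(q_m), so the loss is a triangle.
DWL = ½ × 7.8789 × 39.3709 = 155.0997.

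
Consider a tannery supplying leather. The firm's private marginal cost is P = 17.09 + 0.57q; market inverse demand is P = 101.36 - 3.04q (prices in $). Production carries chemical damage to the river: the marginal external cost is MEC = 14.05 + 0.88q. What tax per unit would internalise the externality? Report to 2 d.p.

Social marginal cost = private MC + MEC = 31.14 + 1.45q.
Set SMC = demand: 31.14 + 1.45q = 101.36 - 3.04q → q* = 15.6392.
The Pigouvian tax equals MEC at q*: 14.05 + 0.88×15.6392 = 27.8125.

tax = $27.81 per unit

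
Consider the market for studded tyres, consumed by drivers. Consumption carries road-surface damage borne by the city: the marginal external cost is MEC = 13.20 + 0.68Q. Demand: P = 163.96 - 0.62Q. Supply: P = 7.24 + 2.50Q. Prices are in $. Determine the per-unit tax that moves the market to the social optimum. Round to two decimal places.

tax = $38.88 per unit

Social marginal benefit = demand − MEC = 150.76 - 1.30Q.
Set SMB = MC: 150.76 - 1.30Q = 7.24 + 2.50Q → Q* = 37.7684.
The Pigouvian tax equals MEC at Q*: 13.20 + 0.68×37.7684 = 38.8825.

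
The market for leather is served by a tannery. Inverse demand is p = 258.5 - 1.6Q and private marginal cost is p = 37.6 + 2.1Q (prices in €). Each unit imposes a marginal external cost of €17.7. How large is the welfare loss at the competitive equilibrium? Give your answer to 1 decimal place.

Market equilibrium (private): 37.6 + 2.1Q = 258.5 - 1.6Q → Q_m = 59.7027.
Social marginal cost = private MC + MEC = 55.3 + 2.1Q.
Set SMC = demand: 55.3 + 2.1Q = 258.5 - 1.6Q → Q* = 54.9189.
The loss is the area between SMC and demand from Q* to Q_m; with linear curves that's a triangle of height MEC(Q_m).
DWL = ½ × 4.7838 × 17.7000 = 42.3366.

DWL = €42.3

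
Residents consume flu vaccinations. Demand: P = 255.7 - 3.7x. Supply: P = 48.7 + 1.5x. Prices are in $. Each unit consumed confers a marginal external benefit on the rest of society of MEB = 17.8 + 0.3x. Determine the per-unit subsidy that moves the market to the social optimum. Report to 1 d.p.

Social marginal benefit = demand + MEB = 273.5 - 3.4x.
Set SMB = MC: 273.5 - 3.4x = 48.7 + 1.5x → x* = 45.8776.
The Pigouvian subsidy equals MEB at x*: 17.8 + 0.3×45.8776 = 31.5633.

subsidy = $31.6 per unit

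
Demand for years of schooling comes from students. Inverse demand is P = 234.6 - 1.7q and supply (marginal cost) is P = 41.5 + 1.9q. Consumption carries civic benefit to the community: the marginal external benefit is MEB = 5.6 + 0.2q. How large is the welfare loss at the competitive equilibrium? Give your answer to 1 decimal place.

Market equilibrium (private): 41.5 + 1.9q = 234.6 - 1.7q → q_m = 53.6389.
Social marginal benefit = demand + MEB = 240.2 - 1.5q.
Set SMB = MC: 240.2 - 1.5q = 41.5 + 1.9q → q* = 58.4412.
The loss is the area between SMB and MC from q* to q_m; with linear curves that's a triangle of height MEB(q_m).
DWL = ½ × 4.8023 × 16.3278 = 39.2055.

DWL = 39.2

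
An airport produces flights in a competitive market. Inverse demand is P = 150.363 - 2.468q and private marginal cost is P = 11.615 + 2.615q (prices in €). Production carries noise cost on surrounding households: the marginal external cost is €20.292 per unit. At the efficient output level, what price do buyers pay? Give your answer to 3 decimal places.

P = €92.848

Social marginal cost = private MC + MEC = 31.907 + 2.615q.
Set SMC = demand: 31.907 + 2.615q = 150.363 - 2.468q → q* = 23.3043.
Consumer price on the demand curve at q*: 150.363 − 2.468×23.3043 = 92.8480.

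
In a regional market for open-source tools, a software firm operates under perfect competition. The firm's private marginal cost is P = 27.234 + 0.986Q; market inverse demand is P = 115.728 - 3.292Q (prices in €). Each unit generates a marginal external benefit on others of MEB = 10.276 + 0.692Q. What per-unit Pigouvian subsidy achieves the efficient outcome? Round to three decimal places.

subsidy = €29.336 per unit

Social marginal cost = private MC − MEB = 16.958 + 0.294Q.
Set SMC = demand: 16.958 + 0.294Q = 115.728 - 3.292Q → Q* = 27.5432.
The Pigouvian subsidy equals MEB at Q*: 10.276 + 0.692×27.5432 = 29.3359.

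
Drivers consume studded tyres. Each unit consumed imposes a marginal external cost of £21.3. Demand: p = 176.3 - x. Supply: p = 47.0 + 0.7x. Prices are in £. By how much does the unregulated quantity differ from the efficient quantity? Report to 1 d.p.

Market equilibrium (private): 47.0 + 0.7x = 176.3 - x → x_m = 76.0588.
Social marginal benefit = demand − MEC = 155.0 - x.
Set SMB = MC: 155.0 - x = 47.0 + 0.7x → x* = 63.5294.
Gap = |76.0588 − 63.5294| = 12.5294.

12.5 units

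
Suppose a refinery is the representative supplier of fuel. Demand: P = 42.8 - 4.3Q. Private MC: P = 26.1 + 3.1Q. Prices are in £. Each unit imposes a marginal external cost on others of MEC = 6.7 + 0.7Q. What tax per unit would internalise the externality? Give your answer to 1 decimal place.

tax = £7.6 per unit

Social marginal cost = private MC + MEC = 32.8 + 3.8Q.
Set SMC = demand: 32.8 + 3.8Q = 42.8 - 4.3Q → Q* = 1.2346.
The Pigouvian tax equals MEC at Q*: 6.7 + 0.7×1.2346 = 7.5642.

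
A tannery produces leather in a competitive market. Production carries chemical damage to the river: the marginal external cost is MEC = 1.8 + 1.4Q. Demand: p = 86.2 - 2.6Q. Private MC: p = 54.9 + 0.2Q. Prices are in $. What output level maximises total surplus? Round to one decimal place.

Q* = 7.0

Social marginal cost = private MC + MEC = 56.7 + 1.6Q.
Set SMC = demand: 56.7 + 1.6Q = 86.2 - 2.6Q → Q* = 7.0238.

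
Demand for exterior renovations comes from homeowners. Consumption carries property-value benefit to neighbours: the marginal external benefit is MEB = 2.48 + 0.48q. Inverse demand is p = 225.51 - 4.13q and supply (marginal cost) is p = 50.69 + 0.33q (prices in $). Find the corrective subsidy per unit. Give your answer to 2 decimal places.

Social marginal benefit = demand + MEB = 227.99 - 3.65q.
Set SMB = MC: 227.99 - 3.65q = 50.69 + 0.33q → q* = 44.5477.
The Pigouvian subsidy equals MEB at q*: 2.48 + 0.48×44.5477 = 23.8629.

subsidy = $23.86 per unit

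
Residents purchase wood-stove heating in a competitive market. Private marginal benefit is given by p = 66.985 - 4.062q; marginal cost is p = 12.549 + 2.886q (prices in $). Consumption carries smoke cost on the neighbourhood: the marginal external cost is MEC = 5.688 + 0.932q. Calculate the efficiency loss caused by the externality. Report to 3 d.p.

Market equilibrium (private): 12.549 + 2.886q = 66.985 - 4.062q → q_m = 7.8348.
Social marginal benefit = demand − MEC = 61.297 - 4.994q.
Set SMB = MC: 61.297 - 4.994q = 12.549 + 2.886q → q* = 6.1863.
Between q* and q_m the wedge MC − SMB runs linearly from 0 to MEC(q_m), so the loss is a triangle.
DWL = ½ × 1.6485 × 12.9900 = 10.7070.

DWL = $10.707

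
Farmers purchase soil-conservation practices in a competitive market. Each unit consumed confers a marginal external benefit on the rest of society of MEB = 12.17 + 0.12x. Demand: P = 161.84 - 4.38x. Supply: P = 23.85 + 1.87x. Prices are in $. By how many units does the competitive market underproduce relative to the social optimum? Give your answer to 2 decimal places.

2.42 units

Market equilibrium (private): 23.85 + 1.87x = 161.84 - 4.38x → x_m = 22.0784.
Social marginal benefit = demand + MEB = 174.01 - 4.26x.
Set SMB = MC: 174.01 - 4.26x = 23.85 + 1.87x → x* = 24.4959.
Gap = |22.0784 − 24.4959| = 2.4175.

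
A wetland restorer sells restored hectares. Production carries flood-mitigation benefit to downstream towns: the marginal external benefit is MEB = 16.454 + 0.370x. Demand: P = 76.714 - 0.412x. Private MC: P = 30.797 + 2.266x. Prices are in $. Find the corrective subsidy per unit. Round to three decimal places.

Social marginal cost = private MC − MEB = 14.343 + 1.896x.
Set SMC = demand: 14.343 + 1.896x = 76.714 - 0.412x → x* = 27.0238.
The Pigouvian subsidy equals MEB at x*: 16.454 + 0.370×27.0238 = 26.4528.

subsidy = $26.453 per unit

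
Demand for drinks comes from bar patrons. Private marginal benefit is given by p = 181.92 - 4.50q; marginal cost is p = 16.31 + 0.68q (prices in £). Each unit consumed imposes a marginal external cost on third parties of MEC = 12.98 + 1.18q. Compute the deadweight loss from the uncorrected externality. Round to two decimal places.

Market equilibrium (private): 16.31 + 0.68q = 181.92 - 4.50q → q_m = 31.9710.
Social marginal benefit = demand − MEC = 168.94 - 5.68q.
Set SMB = MC: 168.94 - 5.68q = 16.31 + 0.68q → q* = 23.9984.
The welfare-loss triangle has base |q_m − q*| and height MEC(q_m) (the vertical gap between SMB and MC is zero at q* and MEC at q_m).
DWL = ½ × 7.9726 × 50.7058 = 202.1285.

DWL = £202.13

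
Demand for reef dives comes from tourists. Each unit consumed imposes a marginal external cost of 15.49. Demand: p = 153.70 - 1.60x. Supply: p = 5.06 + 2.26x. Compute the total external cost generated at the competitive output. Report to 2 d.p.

596.49

Market equilibrium (private): 5.06 + 2.26x = 153.70 - 1.60x → x_m = 38.5078.
Total external cost = MEC × x_m = 15.49 × 38.5078 = 596.4858.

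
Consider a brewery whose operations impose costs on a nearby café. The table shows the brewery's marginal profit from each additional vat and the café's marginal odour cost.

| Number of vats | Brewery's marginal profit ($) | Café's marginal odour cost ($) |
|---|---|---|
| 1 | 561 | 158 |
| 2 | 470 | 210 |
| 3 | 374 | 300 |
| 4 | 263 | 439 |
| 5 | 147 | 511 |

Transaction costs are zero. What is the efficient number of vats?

3

Bargaining reaches the level where marginal profit last exceeds marginal odour cost.
That holds through level 3 (374 ≥ 300) but not at 4 (263 < 439).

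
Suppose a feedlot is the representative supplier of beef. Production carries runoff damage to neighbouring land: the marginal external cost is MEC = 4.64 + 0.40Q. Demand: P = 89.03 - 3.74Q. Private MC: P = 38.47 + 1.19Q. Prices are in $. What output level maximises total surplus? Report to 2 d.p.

Social marginal cost = private MC + MEC = 43.11 + 1.59Q.
Set SMC = demand: 43.11 + 1.59Q = 89.03 - 3.74Q → Q* = 8.6154.

Q* = 8.62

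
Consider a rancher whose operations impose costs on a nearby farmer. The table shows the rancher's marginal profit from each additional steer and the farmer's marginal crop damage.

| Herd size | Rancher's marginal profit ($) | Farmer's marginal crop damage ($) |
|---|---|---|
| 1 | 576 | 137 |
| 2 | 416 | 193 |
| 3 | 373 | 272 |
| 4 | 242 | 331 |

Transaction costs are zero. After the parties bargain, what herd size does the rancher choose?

3

Bargaining reaches the level where marginal profit last exceeds marginal crop damage.
That holds through level 3 (373 ≥ 272) but not at 4 (242 < 331).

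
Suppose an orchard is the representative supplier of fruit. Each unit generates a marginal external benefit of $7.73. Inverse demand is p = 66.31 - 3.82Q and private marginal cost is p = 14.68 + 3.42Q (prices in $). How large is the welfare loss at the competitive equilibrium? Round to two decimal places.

Market equilibrium (private): 14.68 + 3.42Q = 66.31 - 3.82Q → Q_m = 7.1312.
Social marginal cost = private MC − MEB = 6.95 + 3.42Q.
Set SMC = demand: 6.95 + 3.42Q = 66.31 - 3.82Q → Q* = 8.1989.
Between Q* and Q_m the wedge demand − SMC runs linearly from 0 to MEB(Q_m), so the loss is a triangle.
DWL = ½ × 1.0677 × 7.7300 = 4.1267.

DWL = $4.13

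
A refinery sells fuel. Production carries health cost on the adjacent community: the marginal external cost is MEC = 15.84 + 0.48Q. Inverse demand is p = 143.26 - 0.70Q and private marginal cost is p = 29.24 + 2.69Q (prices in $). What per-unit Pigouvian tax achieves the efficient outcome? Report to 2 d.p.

tax = $28.02 per unit

Social marginal cost = private MC + MEC = 45.08 + 3.17Q.
Set SMC = demand: 45.08 + 3.17Q = 143.26 - 0.70Q → Q* = 25.3695.
The Pigouvian tax equals MEC at Q*: 15.84 + 0.48×25.3695 = 28.0174.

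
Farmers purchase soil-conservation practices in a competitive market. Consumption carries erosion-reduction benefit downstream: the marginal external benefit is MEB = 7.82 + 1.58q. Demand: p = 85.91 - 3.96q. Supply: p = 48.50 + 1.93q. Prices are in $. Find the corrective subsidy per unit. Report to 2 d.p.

subsidy = $24.40 per unit

Social marginal benefit = demand + MEB = 93.73 - 2.38q.
Set SMB = MC: 93.73 - 2.38q = 48.50 + 1.93q → q* = 10.4942.
The Pigouvian subsidy equals MEB at q*: 7.82 + 1.58×10.4942 = 24.4008.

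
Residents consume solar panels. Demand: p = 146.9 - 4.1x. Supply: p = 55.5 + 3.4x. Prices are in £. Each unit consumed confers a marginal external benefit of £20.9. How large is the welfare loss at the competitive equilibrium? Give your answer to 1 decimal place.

DWL = £29.1

Market equilibrium (private): 55.5 + 3.4x = 146.9 - 4.1x → x_m = 12.1867.
Social marginal benefit = demand + MEB = 167.8 - 4.1x.
Set SMB = MC: 167.8 - 4.1x = 55.5 + 3.4x → x* = 14.9733.
Between x* and x_m the wedge SMB − MC runs linearly from 0 to MEB(x_m), so the loss is a triangle.
DWL = ½ × 2.7866 × 20.9000 = 29.1200.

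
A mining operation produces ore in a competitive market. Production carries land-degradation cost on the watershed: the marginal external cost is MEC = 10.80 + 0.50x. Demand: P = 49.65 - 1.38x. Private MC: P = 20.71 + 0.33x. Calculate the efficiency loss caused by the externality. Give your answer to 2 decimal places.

Market equilibrium (private): 20.71 + 0.33x = 49.65 - 1.38x → x_m = 16.9240.
Social marginal cost = private MC + MEC = 31.51 + 0.83x.
Set SMC = demand: 31.51 + 0.83x = 49.65 - 1.38x → x* = 8.2081.
The welfare-loss triangle has base |x_m − x*| and height MEC(x_m) (the vertical gap between SMC and demand is zero at x* and MEC at x_m).
DWL = ½ × 8.7159 × 19.2620 = 83.9428.

DWL = 83.94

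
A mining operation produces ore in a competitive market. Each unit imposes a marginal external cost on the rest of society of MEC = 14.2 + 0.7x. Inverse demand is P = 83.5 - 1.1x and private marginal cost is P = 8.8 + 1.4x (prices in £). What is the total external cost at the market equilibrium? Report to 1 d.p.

Market equilibrium (private): 8.8 + 1.4x = 83.5 - 1.1x → x_m = 29.8800.
Total external cost = ∫₀^{x_m} (14.2 + 0.7x) dx = 14.2×29.8800 + ½×0.7×29.8800² = 736.7810.

£736.8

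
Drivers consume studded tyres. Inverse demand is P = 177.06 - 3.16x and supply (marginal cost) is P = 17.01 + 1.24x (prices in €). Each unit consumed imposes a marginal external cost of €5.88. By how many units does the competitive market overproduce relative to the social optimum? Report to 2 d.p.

Market equilibrium (private): 17.01 + 1.24x = 177.06 - 3.16x → x_m = 36.3750.
Social marginal benefit = demand − MEC = 171.18 - 3.16x.
Set SMB = MC: 171.18 - 3.16x = 17.01 + 1.24x → x* = 35.0386.
Gap = |36.3750 − 35.0386| = 1.3364.

1.34 units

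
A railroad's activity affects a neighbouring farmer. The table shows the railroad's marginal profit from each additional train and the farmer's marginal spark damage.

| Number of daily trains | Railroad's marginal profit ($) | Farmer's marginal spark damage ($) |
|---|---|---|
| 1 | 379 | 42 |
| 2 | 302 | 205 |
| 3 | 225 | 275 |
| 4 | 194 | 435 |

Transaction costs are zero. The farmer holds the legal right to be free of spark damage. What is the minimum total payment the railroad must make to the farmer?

$247

Efficient level: marginal profit ≥ marginal spark damage through level 2, so k* = 2.
With the farmer holding the right, the railroad must at least compensate total damage at k*: 42 + 205 = 247.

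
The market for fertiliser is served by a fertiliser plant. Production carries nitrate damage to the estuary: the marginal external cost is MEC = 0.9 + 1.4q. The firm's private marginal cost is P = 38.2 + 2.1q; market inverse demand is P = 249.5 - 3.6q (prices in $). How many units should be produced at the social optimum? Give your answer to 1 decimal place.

Social marginal cost = private MC + MEC = 39.1 + 3.5q.
Set SMC = demand: 39.1 + 3.5q = 249.5 - 3.6q → q* = 29.6338.

q* = 29.6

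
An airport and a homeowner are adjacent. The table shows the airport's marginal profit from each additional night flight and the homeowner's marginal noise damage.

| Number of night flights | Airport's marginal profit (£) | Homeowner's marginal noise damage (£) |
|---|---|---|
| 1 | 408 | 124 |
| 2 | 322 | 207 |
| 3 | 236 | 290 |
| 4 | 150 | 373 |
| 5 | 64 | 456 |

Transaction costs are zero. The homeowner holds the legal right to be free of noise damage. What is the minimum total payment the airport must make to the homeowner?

£331

Efficient level: marginal profit ≥ marginal noise damage through level 2, so k* = 2.
With the homeowner holding the right, the airport must at least compensate total damage at k*: 124 + 207 = 331.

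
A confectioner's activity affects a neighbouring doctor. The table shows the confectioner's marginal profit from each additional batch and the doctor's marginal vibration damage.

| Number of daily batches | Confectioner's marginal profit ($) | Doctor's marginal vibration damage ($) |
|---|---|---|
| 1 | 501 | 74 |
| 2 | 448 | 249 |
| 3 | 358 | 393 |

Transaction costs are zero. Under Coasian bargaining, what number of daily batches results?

Bargaining reaches the level where marginal profit last exceeds marginal vibration damage.
That holds through level 2 (448 ≥ 249) but not at 3 (358 < 393).

2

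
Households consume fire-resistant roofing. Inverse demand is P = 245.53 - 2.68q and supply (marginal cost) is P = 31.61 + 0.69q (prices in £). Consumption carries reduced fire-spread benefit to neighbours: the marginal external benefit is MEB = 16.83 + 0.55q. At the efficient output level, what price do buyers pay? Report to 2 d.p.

P = £26.24

Social marginal benefit = demand + MEB = 262.36 - 2.13q.
Set SMB = MC: 262.36 - 2.13q = 31.61 + 0.69q → q* = 81.8262.
Consumer price on the demand curve at q*: 245.53 − 2.68×81.8262 = 26.2358.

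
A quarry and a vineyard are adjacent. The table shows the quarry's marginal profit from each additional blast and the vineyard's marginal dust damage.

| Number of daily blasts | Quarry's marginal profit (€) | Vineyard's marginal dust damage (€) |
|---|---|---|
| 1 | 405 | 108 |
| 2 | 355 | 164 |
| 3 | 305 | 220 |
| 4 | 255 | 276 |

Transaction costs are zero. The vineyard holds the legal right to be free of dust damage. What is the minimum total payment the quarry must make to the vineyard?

Efficient level: marginal profit ≥ marginal dust damage through level 3, so k* = 3.
With the vineyard holding the right, the quarry must at least compensate total damage at k*: 108 + 164 + 220 = 492.

€492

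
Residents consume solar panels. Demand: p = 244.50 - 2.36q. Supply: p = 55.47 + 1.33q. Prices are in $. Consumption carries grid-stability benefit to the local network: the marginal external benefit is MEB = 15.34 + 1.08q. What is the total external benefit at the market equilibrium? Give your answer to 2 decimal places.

Market equilibrium (private): 55.47 + 1.33q = 244.50 - 2.36q → q_m = 51.2276.
Total external benefit = ∫₀^{q_m} (15.34 + 1.08q) dq = 15.34×51.2276 + ½×1.08×51.2276² = 2202.9356.

$2202.94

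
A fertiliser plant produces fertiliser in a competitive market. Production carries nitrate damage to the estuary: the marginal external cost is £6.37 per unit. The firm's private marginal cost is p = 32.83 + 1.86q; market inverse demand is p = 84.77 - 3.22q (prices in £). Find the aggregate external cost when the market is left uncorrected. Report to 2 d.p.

£65.13

Market equilibrium (private): 32.83 + 1.86q = 84.77 - 3.22q → q_m = 10.2244.
Total external cost = MEC × q_m = 6.37 × 10.2244 = 65.1294.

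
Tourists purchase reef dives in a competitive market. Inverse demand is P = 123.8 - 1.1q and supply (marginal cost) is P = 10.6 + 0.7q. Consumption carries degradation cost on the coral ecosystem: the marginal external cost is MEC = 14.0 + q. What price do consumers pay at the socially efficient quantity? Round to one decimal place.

P = 84.8

Social marginal benefit = demand − MEC = 109.8 - 2.1q.
Set SMB = MC: 109.8 - 2.1q = 10.6 + 0.7q → q* = 35.4286.
Consumer price on the demand curve at q*: 123.8 − 1.1×35.4286 = 84.8285.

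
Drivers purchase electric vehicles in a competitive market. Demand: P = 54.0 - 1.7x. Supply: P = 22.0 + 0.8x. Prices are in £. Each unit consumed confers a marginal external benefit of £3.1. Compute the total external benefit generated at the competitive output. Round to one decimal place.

Market equilibrium (private): 22.0 + 0.8x = 54.0 - 1.7x → x_m = 12.8000.
Total external benefit = MEB × x_m = 3.1 × 12.8000 = 39.6800.

£39.7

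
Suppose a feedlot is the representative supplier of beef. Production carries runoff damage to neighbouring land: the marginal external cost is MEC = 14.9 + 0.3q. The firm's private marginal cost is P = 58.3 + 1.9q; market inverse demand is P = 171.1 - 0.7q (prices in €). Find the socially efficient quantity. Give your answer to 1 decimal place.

Social marginal cost = private MC + MEC = 73.2 + 2.2q.
Set SMC = demand: 73.2 + 2.2q = 171.1 - 0.7q → q* = 33.7586.

q* = 33.8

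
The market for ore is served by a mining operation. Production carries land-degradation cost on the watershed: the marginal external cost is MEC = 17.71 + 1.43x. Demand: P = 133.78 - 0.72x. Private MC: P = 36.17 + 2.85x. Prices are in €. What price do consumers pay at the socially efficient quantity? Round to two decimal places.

Social marginal cost = private MC + MEC = 53.88 + 4.28x.
Set SMC = demand: 53.88 + 4.28x = 133.78 - 0.72x → x* = 15.9800.
Consumer price on the demand curve at x*: 133.78 − 0.72×15.9800 = 122.2744.

P = €122.27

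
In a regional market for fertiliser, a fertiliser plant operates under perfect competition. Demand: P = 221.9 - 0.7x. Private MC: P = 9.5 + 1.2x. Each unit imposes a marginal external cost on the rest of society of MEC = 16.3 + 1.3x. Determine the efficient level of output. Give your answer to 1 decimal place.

x* = 61.3

Social marginal cost = private MC + MEC = 25.8 + 2.5x.
Set SMC = demand: 25.8 + 2.5x = 221.9 - 0.7x → x* = 61.2813.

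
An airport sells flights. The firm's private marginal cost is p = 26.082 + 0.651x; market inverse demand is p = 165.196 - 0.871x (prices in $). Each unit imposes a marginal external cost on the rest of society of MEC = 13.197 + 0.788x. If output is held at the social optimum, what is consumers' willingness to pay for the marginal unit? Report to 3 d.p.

P = $117.718

Social marginal cost = private MC + MEC = 39.279 + 1.439x.
Set SMC = demand: 39.279 + 1.439x = 165.196 - 0.871x → x* = 54.5095.
Consumer price on the demand curve at x*: 165.196 − 0.871×54.5095 = 117.7182.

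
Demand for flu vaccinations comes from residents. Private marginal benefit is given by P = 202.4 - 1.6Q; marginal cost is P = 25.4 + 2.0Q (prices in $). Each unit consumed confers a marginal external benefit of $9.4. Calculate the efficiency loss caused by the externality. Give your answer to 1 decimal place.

DWL = $12.3

Market equilibrium (private): 25.4 + 2.0Q = 202.4 - 1.6Q → Q_m = 49.1667.
Social marginal benefit = demand + MEB = 211.8 - 1.6Q.
Set SMB = MC: 211.8 - 1.6Q = 25.4 + 2.0Q → Q* = 51.7778.
The welfare-loss triangle has base |Q_m − Q*| and height MEB(Q_m) (the vertical gap between SMB and MC is zero at Q* and MEB at Q_m).
DWL = ½ × 2.6111 × 9.4000 = 12.2722.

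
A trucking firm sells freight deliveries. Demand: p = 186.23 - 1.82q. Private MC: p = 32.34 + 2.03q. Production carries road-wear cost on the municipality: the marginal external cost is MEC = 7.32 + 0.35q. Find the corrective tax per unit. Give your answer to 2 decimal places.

tax = 19.53 per unit

Social marginal cost = private MC + MEC = 39.66 + 2.38q.
Set SMC = demand: 39.66 + 2.38q = 186.23 - 1.82q → q* = 34.8976.
The Pigouvian tax equals MEC at q*: 7.32 + 0.35×34.8976 = 19.5342.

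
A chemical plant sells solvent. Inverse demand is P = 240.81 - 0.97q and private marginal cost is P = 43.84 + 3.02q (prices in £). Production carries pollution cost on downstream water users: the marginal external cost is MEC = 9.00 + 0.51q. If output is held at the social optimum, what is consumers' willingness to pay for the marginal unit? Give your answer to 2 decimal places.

P = £200.29

Social marginal cost = private MC + MEC = 52.84 + 3.53q.
Set SMC = demand: 52.84 + 3.53q = 240.81 - 0.97q → q* = 41.7711.
Consumer price on the demand curve at q*: 240.81 − 0.97×41.7711 = 200.2920.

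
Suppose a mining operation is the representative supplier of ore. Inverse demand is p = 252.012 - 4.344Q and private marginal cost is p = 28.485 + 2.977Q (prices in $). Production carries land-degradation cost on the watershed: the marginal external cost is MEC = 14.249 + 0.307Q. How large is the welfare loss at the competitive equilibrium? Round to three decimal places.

Market equilibrium (private): 28.485 + 2.977Q = 252.012 - 4.344Q → Q_m = 30.5323.
Social marginal cost = private MC + MEC = 42.734 + 3.284Q.
Set SMC = demand: 42.734 + 3.284Q = 252.012 - 4.344Q → Q* = 27.4355.
Height of the DWL triangle at Q_m is SMC(Q_m) − demand(Q_m) = MEC(Q_m) = 23.6224.
DWL = ½ × 3.0968 × 23.6224 = 36.5769.

DWL = $36.577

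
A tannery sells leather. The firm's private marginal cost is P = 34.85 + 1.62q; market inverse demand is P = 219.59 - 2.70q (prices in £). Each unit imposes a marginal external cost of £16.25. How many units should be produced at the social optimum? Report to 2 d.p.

q* = 39.00

Social marginal cost = private MC + MEC = 51.10 + 1.62q.
Set SMC = demand: 51.10 + 1.62q = 219.59 - 2.70q → q* = 39.0023.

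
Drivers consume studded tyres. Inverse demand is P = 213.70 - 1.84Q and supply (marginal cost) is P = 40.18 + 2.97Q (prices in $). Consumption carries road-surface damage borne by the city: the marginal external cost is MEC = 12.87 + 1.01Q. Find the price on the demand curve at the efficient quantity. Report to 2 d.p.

P = $162.91

Social marginal benefit = demand − MEC = 200.83 - 2.85Q.
Set SMB = MC: 200.83 - 2.85Q = 40.18 + 2.97Q → Q* = 27.6031.
Consumer price on the demand curve at Q*: 213.70 − 1.84×27.6031 = 162.9103.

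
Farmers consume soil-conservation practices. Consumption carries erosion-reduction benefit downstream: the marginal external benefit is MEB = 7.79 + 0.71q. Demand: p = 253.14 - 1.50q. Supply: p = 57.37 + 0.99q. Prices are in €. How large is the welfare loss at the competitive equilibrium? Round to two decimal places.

DWL = €1136.65

Market equilibrium (private): 57.37 + 0.99q = 253.14 - 1.50q → q_m = 78.6225.
Social marginal benefit = demand + MEB = 260.93 - 0.79q.
Set SMB = MC: 260.93 - 0.79q = 57.37 + 0.99q → q* = 114.3596.
The loss is the area between SMB and MC from q* to q_m; with linear curves that's a triangle of height MEB(q_m).
DWL = ½ × 35.7371 × 63.6120 = 1136.6542.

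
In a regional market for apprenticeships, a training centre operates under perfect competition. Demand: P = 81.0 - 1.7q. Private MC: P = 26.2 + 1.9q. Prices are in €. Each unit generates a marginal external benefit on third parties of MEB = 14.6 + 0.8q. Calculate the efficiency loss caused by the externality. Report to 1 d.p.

Market equilibrium (private): 26.2 + 1.9q = 81.0 - 1.7q → q_m = 15.2222.
Social marginal cost = private MC − MEB = 11.6 + 1.1q.
Set SMC = demand: 11.6 + 1.1q = 81.0 - 1.7q → q* = 24.7857.
The loss is the area between SMC and demand from q* to q_m; with linear curves that's a triangle of height MEB(q_m).
DWL = ½ × 9.5635 × 26.7778 = 128.0447.

DWL = €128.0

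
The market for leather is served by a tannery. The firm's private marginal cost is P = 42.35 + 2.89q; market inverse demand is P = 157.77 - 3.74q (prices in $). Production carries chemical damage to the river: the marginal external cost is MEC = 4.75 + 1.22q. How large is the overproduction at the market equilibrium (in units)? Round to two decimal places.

Market equilibrium (private): 42.35 + 2.89q = 157.77 - 3.74q → q_m = 17.4087.
Social marginal cost = private MC + MEC = 47.10 + 4.11q.
Set SMC = demand: 47.10 + 4.11q = 157.77 - 3.74q → q* = 14.0981.
Gap = |17.4087 − 14.0981| = 3.3106.

3.31 units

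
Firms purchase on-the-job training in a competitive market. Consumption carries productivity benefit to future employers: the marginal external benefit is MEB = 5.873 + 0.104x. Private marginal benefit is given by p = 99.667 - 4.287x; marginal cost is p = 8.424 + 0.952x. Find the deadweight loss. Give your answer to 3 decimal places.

Market equilibrium (private): 8.424 + 0.952x = 99.667 - 4.287x → x_m = 17.4161.
Social marginal benefit = demand + MEB = 105.540 - 4.183x.
Set SMB = MC: 105.540 - 4.183x = 8.424 + 0.952x → x* = 18.9126.
Between x* and x_m the wedge SMB − MC runs linearly from 0 to MEB(x_m), so the loss is a triangle.
DWL = ½ × 1.4965 × 7.6843 = 5.7498.

DWL = 5.750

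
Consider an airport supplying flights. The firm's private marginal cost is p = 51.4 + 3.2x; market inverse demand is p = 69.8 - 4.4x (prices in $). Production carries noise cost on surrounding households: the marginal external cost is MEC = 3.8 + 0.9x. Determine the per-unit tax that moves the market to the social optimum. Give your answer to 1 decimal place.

tax = $5.3 per unit

Social marginal cost = private MC + MEC = 55.2 + 4.1x.
Set SMC = demand: 55.2 + 4.1x = 69.8 - 4.4x → x* = 1.7176.
The Pigouvian tax equals MEC at x*: 3.8 + 0.9×1.7176 = 5.3458.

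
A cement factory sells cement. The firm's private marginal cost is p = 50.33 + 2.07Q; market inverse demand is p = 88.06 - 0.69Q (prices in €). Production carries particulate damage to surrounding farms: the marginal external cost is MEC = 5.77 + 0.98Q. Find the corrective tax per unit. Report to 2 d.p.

tax = €14.14 per unit

Social marginal cost = private MC + MEC = 56.10 + 3.05Q.
Set SMC = demand: 56.10 + 3.05Q = 88.06 - 0.69Q → Q* = 8.5455.
The Pigouvian tax equals MEC at Q*: 5.77 + 0.98×8.5455 = 14.1446.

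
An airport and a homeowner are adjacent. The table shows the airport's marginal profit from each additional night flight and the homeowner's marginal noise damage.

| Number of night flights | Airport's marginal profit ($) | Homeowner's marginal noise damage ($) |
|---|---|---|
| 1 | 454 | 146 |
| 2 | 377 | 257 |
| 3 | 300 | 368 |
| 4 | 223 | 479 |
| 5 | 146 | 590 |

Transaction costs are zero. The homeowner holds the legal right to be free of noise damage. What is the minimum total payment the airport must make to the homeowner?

$403

Efficient level: marginal profit ≥ marginal noise damage through level 2, so k* = 2.
With the homeowner holding the right, the airport must at least compensate total damage at k*: 146 + 257 = 403.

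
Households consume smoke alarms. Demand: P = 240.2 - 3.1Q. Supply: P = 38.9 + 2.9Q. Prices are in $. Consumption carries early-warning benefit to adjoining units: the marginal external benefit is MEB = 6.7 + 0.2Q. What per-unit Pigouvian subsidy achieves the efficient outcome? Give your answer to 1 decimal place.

Social marginal benefit = demand + MEB = 246.9 - 2.9Q.
Set SMB = MC: 246.9 - 2.9Q = 38.9 + 2.9Q → Q* = 35.8621.
The Pigouvian subsidy equals MEB at Q*: 6.7 + 0.2×35.8621 = 13.8724.

subsidy = $13.9 per unit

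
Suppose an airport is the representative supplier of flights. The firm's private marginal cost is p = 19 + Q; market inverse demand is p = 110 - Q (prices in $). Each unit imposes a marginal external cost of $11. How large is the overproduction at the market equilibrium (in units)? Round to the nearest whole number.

Market equilibrium (private): 19 + Q = 110 - Q → Q_m = 45.5000.
Social marginal cost = private MC + MEC = 30 + Q.
Set SMC = demand: 30 + Q = 110 - Q → Q* = 40.0000.
Gap = |45.5000 − 40.0000| = 5.5000.

6 units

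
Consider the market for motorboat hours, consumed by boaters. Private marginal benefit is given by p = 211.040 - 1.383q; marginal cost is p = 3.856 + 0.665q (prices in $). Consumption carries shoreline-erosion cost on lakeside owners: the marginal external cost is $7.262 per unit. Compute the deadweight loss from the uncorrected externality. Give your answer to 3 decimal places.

DWL = $12.875

Market equilibrium (private): 3.856 + 0.665q = 211.040 - 1.383q → q_m = 101.1641.
Social marginal benefit = demand − MEC = 203.778 - 1.383q.
Set SMB = MC: 203.778 - 1.383q = 3.856 + 0.665q → q* = 97.6182.
The welfare-loss triangle has base |q_m − q*| and height MEC(q_m) (the vertical gap between SMB and MC is zero at q* and MEC at q_m).
DWL = ½ × 3.5459 × 7.2620 = 12.8752.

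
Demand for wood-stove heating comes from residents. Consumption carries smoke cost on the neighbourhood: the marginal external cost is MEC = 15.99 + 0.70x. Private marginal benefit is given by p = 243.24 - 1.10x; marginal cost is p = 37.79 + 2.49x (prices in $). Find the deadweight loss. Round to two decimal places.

DWL = $366.15

Market equilibrium (private): 37.79 + 2.49x = 243.24 - 1.10x → x_m = 57.2284.
Social marginal benefit = demand − MEC = 227.25 - 1.80x.
Set SMB = MC: 227.25 - 1.80x = 37.79 + 2.49x → x* = 44.1632.
Height of the DWL triangle at x_m is MC(x_m) − SMB(x_m) = MEC(x_m) = 56.0499.
DWL = ½ × 13.0652 × 56.0499 = 366.1516.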